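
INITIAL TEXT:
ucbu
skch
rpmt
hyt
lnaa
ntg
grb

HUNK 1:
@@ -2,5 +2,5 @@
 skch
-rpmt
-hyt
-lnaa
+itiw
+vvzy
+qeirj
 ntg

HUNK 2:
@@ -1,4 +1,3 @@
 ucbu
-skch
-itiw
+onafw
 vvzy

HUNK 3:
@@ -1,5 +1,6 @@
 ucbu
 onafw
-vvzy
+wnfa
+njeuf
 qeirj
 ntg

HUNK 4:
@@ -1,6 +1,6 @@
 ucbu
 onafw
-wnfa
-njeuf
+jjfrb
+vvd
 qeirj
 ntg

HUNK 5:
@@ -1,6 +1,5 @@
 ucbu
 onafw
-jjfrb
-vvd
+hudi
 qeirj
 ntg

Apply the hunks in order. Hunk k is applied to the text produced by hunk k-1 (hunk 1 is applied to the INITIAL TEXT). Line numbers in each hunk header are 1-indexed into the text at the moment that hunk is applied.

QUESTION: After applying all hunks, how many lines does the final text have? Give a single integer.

Answer: 6

Derivation:
Hunk 1: at line 2 remove [rpmt,hyt,lnaa] add [itiw,vvzy,qeirj] -> 7 lines: ucbu skch itiw vvzy qeirj ntg grb
Hunk 2: at line 1 remove [skch,itiw] add [onafw] -> 6 lines: ucbu onafw vvzy qeirj ntg grb
Hunk 3: at line 1 remove [vvzy] add [wnfa,njeuf] -> 7 lines: ucbu onafw wnfa njeuf qeirj ntg grb
Hunk 4: at line 1 remove [wnfa,njeuf] add [jjfrb,vvd] -> 7 lines: ucbu onafw jjfrb vvd qeirj ntg grb
Hunk 5: at line 1 remove [jjfrb,vvd] add [hudi] -> 6 lines: ucbu onafw hudi qeirj ntg grb
Final line count: 6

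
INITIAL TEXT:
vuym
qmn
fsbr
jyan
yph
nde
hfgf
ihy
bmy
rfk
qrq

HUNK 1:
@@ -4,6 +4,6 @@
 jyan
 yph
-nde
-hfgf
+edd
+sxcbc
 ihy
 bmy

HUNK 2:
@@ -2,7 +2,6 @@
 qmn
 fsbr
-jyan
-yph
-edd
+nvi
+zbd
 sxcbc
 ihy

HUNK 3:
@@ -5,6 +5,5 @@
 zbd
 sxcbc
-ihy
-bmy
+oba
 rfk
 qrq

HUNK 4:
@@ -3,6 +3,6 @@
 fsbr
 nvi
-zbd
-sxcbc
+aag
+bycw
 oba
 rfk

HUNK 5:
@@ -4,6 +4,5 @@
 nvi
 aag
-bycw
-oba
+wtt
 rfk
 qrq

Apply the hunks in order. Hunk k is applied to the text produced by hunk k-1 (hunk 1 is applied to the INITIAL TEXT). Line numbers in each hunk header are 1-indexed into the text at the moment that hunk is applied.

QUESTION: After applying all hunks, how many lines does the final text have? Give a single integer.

Answer: 8

Derivation:
Hunk 1: at line 4 remove [nde,hfgf] add [edd,sxcbc] -> 11 lines: vuym qmn fsbr jyan yph edd sxcbc ihy bmy rfk qrq
Hunk 2: at line 2 remove [jyan,yph,edd] add [nvi,zbd] -> 10 lines: vuym qmn fsbr nvi zbd sxcbc ihy bmy rfk qrq
Hunk 3: at line 5 remove [ihy,bmy] add [oba] -> 9 lines: vuym qmn fsbr nvi zbd sxcbc oba rfk qrq
Hunk 4: at line 3 remove [zbd,sxcbc] add [aag,bycw] -> 9 lines: vuym qmn fsbr nvi aag bycw oba rfk qrq
Hunk 5: at line 4 remove [bycw,oba] add [wtt] -> 8 lines: vuym qmn fsbr nvi aag wtt rfk qrq
Final line count: 8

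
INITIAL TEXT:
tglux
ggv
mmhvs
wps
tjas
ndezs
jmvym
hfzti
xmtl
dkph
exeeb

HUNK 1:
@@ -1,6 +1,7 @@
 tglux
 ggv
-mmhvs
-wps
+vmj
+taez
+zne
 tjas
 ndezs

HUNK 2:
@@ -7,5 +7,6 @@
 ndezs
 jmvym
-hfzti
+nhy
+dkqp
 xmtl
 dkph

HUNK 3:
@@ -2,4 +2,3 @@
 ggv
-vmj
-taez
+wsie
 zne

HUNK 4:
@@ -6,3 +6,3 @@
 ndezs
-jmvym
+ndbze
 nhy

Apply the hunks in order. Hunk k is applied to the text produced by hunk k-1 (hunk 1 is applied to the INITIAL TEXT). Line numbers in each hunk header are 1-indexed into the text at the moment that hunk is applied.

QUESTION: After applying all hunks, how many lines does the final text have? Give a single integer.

Hunk 1: at line 1 remove [mmhvs,wps] add [vmj,taez,zne] -> 12 lines: tglux ggv vmj taez zne tjas ndezs jmvym hfzti xmtl dkph exeeb
Hunk 2: at line 7 remove [hfzti] add [nhy,dkqp] -> 13 lines: tglux ggv vmj taez zne tjas ndezs jmvym nhy dkqp xmtl dkph exeeb
Hunk 3: at line 2 remove [vmj,taez] add [wsie] -> 12 lines: tglux ggv wsie zne tjas ndezs jmvym nhy dkqp xmtl dkph exeeb
Hunk 4: at line 6 remove [jmvym] add [ndbze] -> 12 lines: tglux ggv wsie zne tjas ndezs ndbze nhy dkqp xmtl dkph exeeb
Final line count: 12

Answer: 12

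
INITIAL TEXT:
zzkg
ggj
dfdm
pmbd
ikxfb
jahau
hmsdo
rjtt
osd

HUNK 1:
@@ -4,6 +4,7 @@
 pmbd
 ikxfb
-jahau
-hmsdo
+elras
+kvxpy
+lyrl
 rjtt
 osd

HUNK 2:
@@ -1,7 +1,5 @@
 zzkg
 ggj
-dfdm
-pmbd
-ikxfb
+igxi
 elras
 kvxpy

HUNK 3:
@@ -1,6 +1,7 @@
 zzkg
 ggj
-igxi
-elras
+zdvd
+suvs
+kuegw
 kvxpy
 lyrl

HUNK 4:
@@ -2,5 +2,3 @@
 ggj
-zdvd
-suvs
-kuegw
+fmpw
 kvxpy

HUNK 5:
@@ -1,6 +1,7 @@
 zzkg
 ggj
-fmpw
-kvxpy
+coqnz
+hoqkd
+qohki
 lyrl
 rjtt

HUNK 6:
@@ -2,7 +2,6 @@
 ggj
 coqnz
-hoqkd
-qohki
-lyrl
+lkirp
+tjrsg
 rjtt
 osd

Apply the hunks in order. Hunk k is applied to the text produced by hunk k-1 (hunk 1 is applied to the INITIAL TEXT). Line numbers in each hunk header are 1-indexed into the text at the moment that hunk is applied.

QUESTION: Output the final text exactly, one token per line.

Answer: zzkg
ggj
coqnz
lkirp
tjrsg
rjtt
osd

Derivation:
Hunk 1: at line 4 remove [jahau,hmsdo] add [elras,kvxpy,lyrl] -> 10 lines: zzkg ggj dfdm pmbd ikxfb elras kvxpy lyrl rjtt osd
Hunk 2: at line 1 remove [dfdm,pmbd,ikxfb] add [igxi] -> 8 lines: zzkg ggj igxi elras kvxpy lyrl rjtt osd
Hunk 3: at line 1 remove [igxi,elras] add [zdvd,suvs,kuegw] -> 9 lines: zzkg ggj zdvd suvs kuegw kvxpy lyrl rjtt osd
Hunk 4: at line 2 remove [zdvd,suvs,kuegw] add [fmpw] -> 7 lines: zzkg ggj fmpw kvxpy lyrl rjtt osd
Hunk 5: at line 1 remove [fmpw,kvxpy] add [coqnz,hoqkd,qohki] -> 8 lines: zzkg ggj coqnz hoqkd qohki lyrl rjtt osd
Hunk 6: at line 2 remove [hoqkd,qohki,lyrl] add [lkirp,tjrsg] -> 7 lines: zzkg ggj coqnz lkirp tjrsg rjtt osd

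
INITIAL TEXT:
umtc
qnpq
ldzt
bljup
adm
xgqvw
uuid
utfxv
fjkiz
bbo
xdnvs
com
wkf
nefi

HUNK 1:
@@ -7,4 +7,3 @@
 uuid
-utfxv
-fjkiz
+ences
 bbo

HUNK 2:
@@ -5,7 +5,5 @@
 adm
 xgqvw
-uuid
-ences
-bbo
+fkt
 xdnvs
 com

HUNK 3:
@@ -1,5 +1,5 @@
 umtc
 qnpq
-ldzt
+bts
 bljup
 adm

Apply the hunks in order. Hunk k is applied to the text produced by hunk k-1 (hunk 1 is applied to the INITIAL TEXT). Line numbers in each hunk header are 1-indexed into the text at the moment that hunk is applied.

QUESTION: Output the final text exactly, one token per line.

Hunk 1: at line 7 remove [utfxv,fjkiz] add [ences] -> 13 lines: umtc qnpq ldzt bljup adm xgqvw uuid ences bbo xdnvs com wkf nefi
Hunk 2: at line 5 remove [uuid,ences,bbo] add [fkt] -> 11 lines: umtc qnpq ldzt bljup adm xgqvw fkt xdnvs com wkf nefi
Hunk 3: at line 1 remove [ldzt] add [bts] -> 11 lines: umtc qnpq bts bljup adm xgqvw fkt xdnvs com wkf nefi

Answer: umtc
qnpq
bts
bljup
adm
xgqvw
fkt
xdnvs
com
wkf
nefi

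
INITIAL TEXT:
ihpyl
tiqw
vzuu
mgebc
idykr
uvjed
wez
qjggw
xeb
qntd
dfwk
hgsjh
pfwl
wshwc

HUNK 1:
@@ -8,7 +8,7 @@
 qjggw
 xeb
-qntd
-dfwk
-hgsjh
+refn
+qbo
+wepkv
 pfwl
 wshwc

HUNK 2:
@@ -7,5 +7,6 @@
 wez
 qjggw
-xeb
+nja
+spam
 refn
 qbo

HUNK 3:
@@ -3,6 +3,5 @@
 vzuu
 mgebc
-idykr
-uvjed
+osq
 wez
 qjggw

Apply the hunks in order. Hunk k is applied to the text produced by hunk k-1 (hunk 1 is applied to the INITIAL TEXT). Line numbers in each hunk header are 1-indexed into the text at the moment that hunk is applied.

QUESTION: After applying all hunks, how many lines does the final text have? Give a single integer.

Answer: 14

Derivation:
Hunk 1: at line 8 remove [qntd,dfwk,hgsjh] add [refn,qbo,wepkv] -> 14 lines: ihpyl tiqw vzuu mgebc idykr uvjed wez qjggw xeb refn qbo wepkv pfwl wshwc
Hunk 2: at line 7 remove [xeb] add [nja,spam] -> 15 lines: ihpyl tiqw vzuu mgebc idykr uvjed wez qjggw nja spam refn qbo wepkv pfwl wshwc
Hunk 3: at line 3 remove [idykr,uvjed] add [osq] -> 14 lines: ihpyl tiqw vzuu mgebc osq wez qjggw nja spam refn qbo wepkv pfwl wshwc
Final line count: 14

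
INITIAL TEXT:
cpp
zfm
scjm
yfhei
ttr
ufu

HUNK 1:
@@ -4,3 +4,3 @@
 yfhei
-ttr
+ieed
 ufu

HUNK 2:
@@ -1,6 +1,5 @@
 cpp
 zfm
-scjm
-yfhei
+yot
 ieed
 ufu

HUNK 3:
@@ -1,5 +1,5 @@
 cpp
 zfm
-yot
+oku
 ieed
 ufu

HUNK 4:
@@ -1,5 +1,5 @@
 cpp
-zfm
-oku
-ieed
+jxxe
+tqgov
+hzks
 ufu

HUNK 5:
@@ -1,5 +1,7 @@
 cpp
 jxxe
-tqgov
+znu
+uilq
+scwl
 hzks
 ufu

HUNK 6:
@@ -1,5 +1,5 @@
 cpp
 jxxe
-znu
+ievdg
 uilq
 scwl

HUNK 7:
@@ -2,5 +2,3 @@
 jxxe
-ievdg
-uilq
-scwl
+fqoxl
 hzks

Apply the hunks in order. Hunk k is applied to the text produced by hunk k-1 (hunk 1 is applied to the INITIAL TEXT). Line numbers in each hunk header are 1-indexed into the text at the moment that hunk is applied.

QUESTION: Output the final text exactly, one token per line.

Answer: cpp
jxxe
fqoxl
hzks
ufu

Derivation:
Hunk 1: at line 4 remove [ttr] add [ieed] -> 6 lines: cpp zfm scjm yfhei ieed ufu
Hunk 2: at line 1 remove [scjm,yfhei] add [yot] -> 5 lines: cpp zfm yot ieed ufu
Hunk 3: at line 1 remove [yot] add [oku] -> 5 lines: cpp zfm oku ieed ufu
Hunk 4: at line 1 remove [zfm,oku,ieed] add [jxxe,tqgov,hzks] -> 5 lines: cpp jxxe tqgov hzks ufu
Hunk 5: at line 1 remove [tqgov] add [znu,uilq,scwl] -> 7 lines: cpp jxxe znu uilq scwl hzks ufu
Hunk 6: at line 1 remove [znu] add [ievdg] -> 7 lines: cpp jxxe ievdg uilq scwl hzks ufu
Hunk 7: at line 2 remove [ievdg,uilq,scwl] add [fqoxl] -> 5 lines: cpp jxxe fqoxl hzks ufu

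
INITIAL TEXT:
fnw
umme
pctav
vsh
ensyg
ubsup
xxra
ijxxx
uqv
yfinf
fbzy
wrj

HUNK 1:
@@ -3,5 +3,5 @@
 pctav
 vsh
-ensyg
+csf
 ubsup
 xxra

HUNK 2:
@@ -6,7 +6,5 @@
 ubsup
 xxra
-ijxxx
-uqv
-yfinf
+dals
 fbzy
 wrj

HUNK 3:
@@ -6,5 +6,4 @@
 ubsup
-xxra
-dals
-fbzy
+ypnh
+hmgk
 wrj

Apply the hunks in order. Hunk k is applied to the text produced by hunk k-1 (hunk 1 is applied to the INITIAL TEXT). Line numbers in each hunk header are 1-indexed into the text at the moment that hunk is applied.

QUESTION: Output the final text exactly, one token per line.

Answer: fnw
umme
pctav
vsh
csf
ubsup
ypnh
hmgk
wrj

Derivation:
Hunk 1: at line 3 remove [ensyg] add [csf] -> 12 lines: fnw umme pctav vsh csf ubsup xxra ijxxx uqv yfinf fbzy wrj
Hunk 2: at line 6 remove [ijxxx,uqv,yfinf] add [dals] -> 10 lines: fnw umme pctav vsh csf ubsup xxra dals fbzy wrj
Hunk 3: at line 6 remove [xxra,dals,fbzy] add [ypnh,hmgk] -> 9 lines: fnw umme pctav vsh csf ubsup ypnh hmgk wrj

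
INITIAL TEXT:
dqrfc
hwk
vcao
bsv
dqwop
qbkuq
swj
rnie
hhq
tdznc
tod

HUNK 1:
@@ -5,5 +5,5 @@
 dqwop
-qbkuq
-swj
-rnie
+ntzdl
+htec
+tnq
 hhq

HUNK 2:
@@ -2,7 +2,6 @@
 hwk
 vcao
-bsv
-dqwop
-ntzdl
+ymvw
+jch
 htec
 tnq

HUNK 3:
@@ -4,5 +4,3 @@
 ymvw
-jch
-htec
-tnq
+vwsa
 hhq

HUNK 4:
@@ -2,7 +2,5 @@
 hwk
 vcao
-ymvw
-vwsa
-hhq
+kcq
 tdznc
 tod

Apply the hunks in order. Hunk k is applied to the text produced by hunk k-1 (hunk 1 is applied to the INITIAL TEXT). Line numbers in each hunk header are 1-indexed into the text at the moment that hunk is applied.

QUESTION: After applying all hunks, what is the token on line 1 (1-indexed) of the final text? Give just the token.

Answer: dqrfc

Derivation:
Hunk 1: at line 5 remove [qbkuq,swj,rnie] add [ntzdl,htec,tnq] -> 11 lines: dqrfc hwk vcao bsv dqwop ntzdl htec tnq hhq tdznc tod
Hunk 2: at line 2 remove [bsv,dqwop,ntzdl] add [ymvw,jch] -> 10 lines: dqrfc hwk vcao ymvw jch htec tnq hhq tdznc tod
Hunk 3: at line 4 remove [jch,htec,tnq] add [vwsa] -> 8 lines: dqrfc hwk vcao ymvw vwsa hhq tdznc tod
Hunk 4: at line 2 remove [ymvw,vwsa,hhq] add [kcq] -> 6 lines: dqrfc hwk vcao kcq tdznc tod
Final line 1: dqrfc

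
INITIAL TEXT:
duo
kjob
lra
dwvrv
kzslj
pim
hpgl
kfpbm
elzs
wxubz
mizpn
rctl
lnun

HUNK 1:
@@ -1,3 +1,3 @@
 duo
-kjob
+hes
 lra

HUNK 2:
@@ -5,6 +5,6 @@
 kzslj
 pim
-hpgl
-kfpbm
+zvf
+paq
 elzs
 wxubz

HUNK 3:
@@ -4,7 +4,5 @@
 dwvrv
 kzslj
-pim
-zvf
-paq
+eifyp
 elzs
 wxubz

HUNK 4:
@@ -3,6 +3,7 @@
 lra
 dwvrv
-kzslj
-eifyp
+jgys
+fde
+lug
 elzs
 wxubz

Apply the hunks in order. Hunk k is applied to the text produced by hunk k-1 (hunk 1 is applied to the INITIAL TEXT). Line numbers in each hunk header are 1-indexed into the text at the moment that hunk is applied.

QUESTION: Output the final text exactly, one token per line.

Answer: duo
hes
lra
dwvrv
jgys
fde
lug
elzs
wxubz
mizpn
rctl
lnun

Derivation:
Hunk 1: at line 1 remove [kjob] add [hes] -> 13 lines: duo hes lra dwvrv kzslj pim hpgl kfpbm elzs wxubz mizpn rctl lnun
Hunk 2: at line 5 remove [hpgl,kfpbm] add [zvf,paq] -> 13 lines: duo hes lra dwvrv kzslj pim zvf paq elzs wxubz mizpn rctl lnun
Hunk 3: at line 4 remove [pim,zvf,paq] add [eifyp] -> 11 lines: duo hes lra dwvrv kzslj eifyp elzs wxubz mizpn rctl lnun
Hunk 4: at line 3 remove [kzslj,eifyp] add [jgys,fde,lug] -> 12 lines: duo hes lra dwvrv jgys fde lug elzs wxubz mizpn rctl lnun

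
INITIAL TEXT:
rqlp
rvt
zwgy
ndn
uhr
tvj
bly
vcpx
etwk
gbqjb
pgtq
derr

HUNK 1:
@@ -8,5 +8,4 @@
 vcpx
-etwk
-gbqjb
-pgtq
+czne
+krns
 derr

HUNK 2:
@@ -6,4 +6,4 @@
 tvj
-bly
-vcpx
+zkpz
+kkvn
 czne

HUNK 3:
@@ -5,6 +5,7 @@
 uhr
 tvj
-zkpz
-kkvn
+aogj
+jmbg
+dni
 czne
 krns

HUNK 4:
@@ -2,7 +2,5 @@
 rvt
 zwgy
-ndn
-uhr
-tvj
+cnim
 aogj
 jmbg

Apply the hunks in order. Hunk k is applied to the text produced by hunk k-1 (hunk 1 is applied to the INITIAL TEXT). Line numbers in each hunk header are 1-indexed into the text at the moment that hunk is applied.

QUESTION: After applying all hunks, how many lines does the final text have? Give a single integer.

Hunk 1: at line 8 remove [etwk,gbqjb,pgtq] add [czne,krns] -> 11 lines: rqlp rvt zwgy ndn uhr tvj bly vcpx czne krns derr
Hunk 2: at line 6 remove [bly,vcpx] add [zkpz,kkvn] -> 11 lines: rqlp rvt zwgy ndn uhr tvj zkpz kkvn czne krns derr
Hunk 3: at line 5 remove [zkpz,kkvn] add [aogj,jmbg,dni] -> 12 lines: rqlp rvt zwgy ndn uhr tvj aogj jmbg dni czne krns derr
Hunk 4: at line 2 remove [ndn,uhr,tvj] add [cnim] -> 10 lines: rqlp rvt zwgy cnim aogj jmbg dni czne krns derr
Final line count: 10

Answer: 10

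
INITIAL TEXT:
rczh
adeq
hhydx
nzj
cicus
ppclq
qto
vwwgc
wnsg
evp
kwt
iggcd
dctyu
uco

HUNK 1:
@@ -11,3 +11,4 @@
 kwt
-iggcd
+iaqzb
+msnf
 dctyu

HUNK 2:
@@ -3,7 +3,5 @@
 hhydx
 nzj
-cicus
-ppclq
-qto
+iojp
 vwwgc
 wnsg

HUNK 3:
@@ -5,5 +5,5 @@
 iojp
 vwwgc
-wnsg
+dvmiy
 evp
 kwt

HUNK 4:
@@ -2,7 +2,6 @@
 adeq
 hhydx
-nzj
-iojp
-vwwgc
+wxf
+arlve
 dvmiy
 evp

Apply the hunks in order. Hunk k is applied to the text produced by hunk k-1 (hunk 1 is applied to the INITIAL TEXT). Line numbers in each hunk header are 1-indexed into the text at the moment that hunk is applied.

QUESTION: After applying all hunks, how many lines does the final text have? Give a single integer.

Hunk 1: at line 11 remove [iggcd] add [iaqzb,msnf] -> 15 lines: rczh adeq hhydx nzj cicus ppclq qto vwwgc wnsg evp kwt iaqzb msnf dctyu uco
Hunk 2: at line 3 remove [cicus,ppclq,qto] add [iojp] -> 13 lines: rczh adeq hhydx nzj iojp vwwgc wnsg evp kwt iaqzb msnf dctyu uco
Hunk 3: at line 5 remove [wnsg] add [dvmiy] -> 13 lines: rczh adeq hhydx nzj iojp vwwgc dvmiy evp kwt iaqzb msnf dctyu uco
Hunk 4: at line 2 remove [nzj,iojp,vwwgc] add [wxf,arlve] -> 12 lines: rczh adeq hhydx wxf arlve dvmiy evp kwt iaqzb msnf dctyu uco
Final line count: 12

Answer: 12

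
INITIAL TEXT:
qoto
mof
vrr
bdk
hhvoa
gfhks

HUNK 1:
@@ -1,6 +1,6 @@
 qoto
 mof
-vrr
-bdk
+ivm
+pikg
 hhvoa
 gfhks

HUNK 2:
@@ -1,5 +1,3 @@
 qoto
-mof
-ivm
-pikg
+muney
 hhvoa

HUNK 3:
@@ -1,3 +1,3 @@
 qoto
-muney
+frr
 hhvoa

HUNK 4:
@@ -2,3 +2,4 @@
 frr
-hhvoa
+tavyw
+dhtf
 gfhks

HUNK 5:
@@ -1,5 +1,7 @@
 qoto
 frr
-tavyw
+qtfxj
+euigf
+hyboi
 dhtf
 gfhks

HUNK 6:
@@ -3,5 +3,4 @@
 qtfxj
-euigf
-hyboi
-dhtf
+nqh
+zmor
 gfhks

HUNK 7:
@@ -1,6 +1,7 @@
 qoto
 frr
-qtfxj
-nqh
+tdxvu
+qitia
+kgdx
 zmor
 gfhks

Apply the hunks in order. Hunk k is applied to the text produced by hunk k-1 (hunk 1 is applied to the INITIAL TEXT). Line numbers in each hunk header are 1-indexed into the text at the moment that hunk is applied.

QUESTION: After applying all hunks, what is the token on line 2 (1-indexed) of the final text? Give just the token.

Answer: frr

Derivation:
Hunk 1: at line 1 remove [vrr,bdk] add [ivm,pikg] -> 6 lines: qoto mof ivm pikg hhvoa gfhks
Hunk 2: at line 1 remove [mof,ivm,pikg] add [muney] -> 4 lines: qoto muney hhvoa gfhks
Hunk 3: at line 1 remove [muney] add [frr] -> 4 lines: qoto frr hhvoa gfhks
Hunk 4: at line 2 remove [hhvoa] add [tavyw,dhtf] -> 5 lines: qoto frr tavyw dhtf gfhks
Hunk 5: at line 1 remove [tavyw] add [qtfxj,euigf,hyboi] -> 7 lines: qoto frr qtfxj euigf hyboi dhtf gfhks
Hunk 6: at line 3 remove [euigf,hyboi,dhtf] add [nqh,zmor] -> 6 lines: qoto frr qtfxj nqh zmor gfhks
Hunk 7: at line 1 remove [qtfxj,nqh] add [tdxvu,qitia,kgdx] -> 7 lines: qoto frr tdxvu qitia kgdx zmor gfhks
Final line 2: frr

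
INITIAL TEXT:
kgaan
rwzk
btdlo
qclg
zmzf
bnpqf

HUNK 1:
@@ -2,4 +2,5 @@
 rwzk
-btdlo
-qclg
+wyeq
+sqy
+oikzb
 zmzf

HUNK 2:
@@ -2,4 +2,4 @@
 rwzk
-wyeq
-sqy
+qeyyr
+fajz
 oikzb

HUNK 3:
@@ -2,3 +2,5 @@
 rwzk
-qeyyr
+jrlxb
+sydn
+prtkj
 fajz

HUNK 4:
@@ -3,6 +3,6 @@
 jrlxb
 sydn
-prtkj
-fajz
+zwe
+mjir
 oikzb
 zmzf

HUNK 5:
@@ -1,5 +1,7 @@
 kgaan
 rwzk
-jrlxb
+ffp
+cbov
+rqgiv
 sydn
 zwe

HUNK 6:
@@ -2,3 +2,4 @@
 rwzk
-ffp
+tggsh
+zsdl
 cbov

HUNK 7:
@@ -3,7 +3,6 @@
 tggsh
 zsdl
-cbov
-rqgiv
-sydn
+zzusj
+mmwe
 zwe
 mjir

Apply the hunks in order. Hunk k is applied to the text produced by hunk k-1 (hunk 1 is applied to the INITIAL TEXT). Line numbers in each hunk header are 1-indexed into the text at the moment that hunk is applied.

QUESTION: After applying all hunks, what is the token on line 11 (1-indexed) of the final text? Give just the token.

Hunk 1: at line 2 remove [btdlo,qclg] add [wyeq,sqy,oikzb] -> 7 lines: kgaan rwzk wyeq sqy oikzb zmzf bnpqf
Hunk 2: at line 2 remove [wyeq,sqy] add [qeyyr,fajz] -> 7 lines: kgaan rwzk qeyyr fajz oikzb zmzf bnpqf
Hunk 3: at line 2 remove [qeyyr] add [jrlxb,sydn,prtkj] -> 9 lines: kgaan rwzk jrlxb sydn prtkj fajz oikzb zmzf bnpqf
Hunk 4: at line 3 remove [prtkj,fajz] add [zwe,mjir] -> 9 lines: kgaan rwzk jrlxb sydn zwe mjir oikzb zmzf bnpqf
Hunk 5: at line 1 remove [jrlxb] add [ffp,cbov,rqgiv] -> 11 lines: kgaan rwzk ffp cbov rqgiv sydn zwe mjir oikzb zmzf bnpqf
Hunk 6: at line 2 remove [ffp] add [tggsh,zsdl] -> 12 lines: kgaan rwzk tggsh zsdl cbov rqgiv sydn zwe mjir oikzb zmzf bnpqf
Hunk 7: at line 3 remove [cbov,rqgiv,sydn] add [zzusj,mmwe] -> 11 lines: kgaan rwzk tggsh zsdl zzusj mmwe zwe mjir oikzb zmzf bnpqf
Final line 11: bnpqf

Answer: bnpqf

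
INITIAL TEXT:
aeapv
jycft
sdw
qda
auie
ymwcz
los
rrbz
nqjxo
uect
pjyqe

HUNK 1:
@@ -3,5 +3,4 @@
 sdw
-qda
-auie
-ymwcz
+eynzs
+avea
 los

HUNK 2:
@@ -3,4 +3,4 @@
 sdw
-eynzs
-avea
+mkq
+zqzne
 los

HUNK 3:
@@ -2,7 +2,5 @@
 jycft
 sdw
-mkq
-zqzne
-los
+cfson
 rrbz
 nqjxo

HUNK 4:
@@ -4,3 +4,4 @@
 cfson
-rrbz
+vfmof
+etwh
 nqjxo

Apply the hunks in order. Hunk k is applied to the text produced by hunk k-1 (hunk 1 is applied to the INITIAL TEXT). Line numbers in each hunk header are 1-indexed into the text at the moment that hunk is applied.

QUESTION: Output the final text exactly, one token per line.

Hunk 1: at line 3 remove [qda,auie,ymwcz] add [eynzs,avea] -> 10 lines: aeapv jycft sdw eynzs avea los rrbz nqjxo uect pjyqe
Hunk 2: at line 3 remove [eynzs,avea] add [mkq,zqzne] -> 10 lines: aeapv jycft sdw mkq zqzne los rrbz nqjxo uect pjyqe
Hunk 3: at line 2 remove [mkq,zqzne,los] add [cfson] -> 8 lines: aeapv jycft sdw cfson rrbz nqjxo uect pjyqe
Hunk 4: at line 4 remove [rrbz] add [vfmof,etwh] -> 9 lines: aeapv jycft sdw cfson vfmof etwh nqjxo uect pjyqe

Answer: aeapv
jycft
sdw
cfson
vfmof
etwh
nqjxo
uect
pjyqe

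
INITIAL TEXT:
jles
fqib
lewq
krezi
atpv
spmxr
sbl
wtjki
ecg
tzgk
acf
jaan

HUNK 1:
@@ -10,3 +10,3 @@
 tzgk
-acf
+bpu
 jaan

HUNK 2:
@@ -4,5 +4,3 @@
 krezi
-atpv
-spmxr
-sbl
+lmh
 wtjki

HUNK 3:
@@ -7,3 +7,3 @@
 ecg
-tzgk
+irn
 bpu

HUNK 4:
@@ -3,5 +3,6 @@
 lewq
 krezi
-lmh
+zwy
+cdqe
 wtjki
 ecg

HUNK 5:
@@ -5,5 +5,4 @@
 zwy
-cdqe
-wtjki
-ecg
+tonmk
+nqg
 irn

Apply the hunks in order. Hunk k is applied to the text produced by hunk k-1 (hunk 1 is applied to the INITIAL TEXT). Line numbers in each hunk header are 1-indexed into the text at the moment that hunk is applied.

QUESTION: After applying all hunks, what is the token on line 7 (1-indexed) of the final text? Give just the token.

Hunk 1: at line 10 remove [acf] add [bpu] -> 12 lines: jles fqib lewq krezi atpv spmxr sbl wtjki ecg tzgk bpu jaan
Hunk 2: at line 4 remove [atpv,spmxr,sbl] add [lmh] -> 10 lines: jles fqib lewq krezi lmh wtjki ecg tzgk bpu jaan
Hunk 3: at line 7 remove [tzgk] add [irn] -> 10 lines: jles fqib lewq krezi lmh wtjki ecg irn bpu jaan
Hunk 4: at line 3 remove [lmh] add [zwy,cdqe] -> 11 lines: jles fqib lewq krezi zwy cdqe wtjki ecg irn bpu jaan
Hunk 5: at line 5 remove [cdqe,wtjki,ecg] add [tonmk,nqg] -> 10 lines: jles fqib lewq krezi zwy tonmk nqg irn bpu jaan
Final line 7: nqg

Answer: nqg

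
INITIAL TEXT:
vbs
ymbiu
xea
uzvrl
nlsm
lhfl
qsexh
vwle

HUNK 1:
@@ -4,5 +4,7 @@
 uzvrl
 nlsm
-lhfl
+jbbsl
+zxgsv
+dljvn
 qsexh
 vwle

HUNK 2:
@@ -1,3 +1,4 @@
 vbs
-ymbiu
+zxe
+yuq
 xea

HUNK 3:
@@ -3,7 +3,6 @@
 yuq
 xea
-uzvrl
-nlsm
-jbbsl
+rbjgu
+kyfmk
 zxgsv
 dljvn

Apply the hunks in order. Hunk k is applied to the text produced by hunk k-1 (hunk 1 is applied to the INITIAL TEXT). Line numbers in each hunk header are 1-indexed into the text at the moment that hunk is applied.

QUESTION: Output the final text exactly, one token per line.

Hunk 1: at line 4 remove [lhfl] add [jbbsl,zxgsv,dljvn] -> 10 lines: vbs ymbiu xea uzvrl nlsm jbbsl zxgsv dljvn qsexh vwle
Hunk 2: at line 1 remove [ymbiu] add [zxe,yuq] -> 11 lines: vbs zxe yuq xea uzvrl nlsm jbbsl zxgsv dljvn qsexh vwle
Hunk 3: at line 3 remove [uzvrl,nlsm,jbbsl] add [rbjgu,kyfmk] -> 10 lines: vbs zxe yuq xea rbjgu kyfmk zxgsv dljvn qsexh vwle

Answer: vbs
zxe
yuq
xea
rbjgu
kyfmk
zxgsv
dljvn
qsexh
vwle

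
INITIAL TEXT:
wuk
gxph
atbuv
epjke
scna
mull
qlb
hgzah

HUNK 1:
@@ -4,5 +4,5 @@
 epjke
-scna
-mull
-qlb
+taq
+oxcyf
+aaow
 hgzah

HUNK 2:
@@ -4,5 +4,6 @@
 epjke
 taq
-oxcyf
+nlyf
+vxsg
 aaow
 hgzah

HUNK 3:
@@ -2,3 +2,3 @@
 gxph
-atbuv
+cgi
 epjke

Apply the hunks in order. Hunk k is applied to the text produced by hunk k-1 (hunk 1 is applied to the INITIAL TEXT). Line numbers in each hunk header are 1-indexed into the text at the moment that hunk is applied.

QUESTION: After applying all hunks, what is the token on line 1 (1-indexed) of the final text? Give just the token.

Answer: wuk

Derivation:
Hunk 1: at line 4 remove [scna,mull,qlb] add [taq,oxcyf,aaow] -> 8 lines: wuk gxph atbuv epjke taq oxcyf aaow hgzah
Hunk 2: at line 4 remove [oxcyf] add [nlyf,vxsg] -> 9 lines: wuk gxph atbuv epjke taq nlyf vxsg aaow hgzah
Hunk 3: at line 2 remove [atbuv] add [cgi] -> 9 lines: wuk gxph cgi epjke taq nlyf vxsg aaow hgzah
Final line 1: wuk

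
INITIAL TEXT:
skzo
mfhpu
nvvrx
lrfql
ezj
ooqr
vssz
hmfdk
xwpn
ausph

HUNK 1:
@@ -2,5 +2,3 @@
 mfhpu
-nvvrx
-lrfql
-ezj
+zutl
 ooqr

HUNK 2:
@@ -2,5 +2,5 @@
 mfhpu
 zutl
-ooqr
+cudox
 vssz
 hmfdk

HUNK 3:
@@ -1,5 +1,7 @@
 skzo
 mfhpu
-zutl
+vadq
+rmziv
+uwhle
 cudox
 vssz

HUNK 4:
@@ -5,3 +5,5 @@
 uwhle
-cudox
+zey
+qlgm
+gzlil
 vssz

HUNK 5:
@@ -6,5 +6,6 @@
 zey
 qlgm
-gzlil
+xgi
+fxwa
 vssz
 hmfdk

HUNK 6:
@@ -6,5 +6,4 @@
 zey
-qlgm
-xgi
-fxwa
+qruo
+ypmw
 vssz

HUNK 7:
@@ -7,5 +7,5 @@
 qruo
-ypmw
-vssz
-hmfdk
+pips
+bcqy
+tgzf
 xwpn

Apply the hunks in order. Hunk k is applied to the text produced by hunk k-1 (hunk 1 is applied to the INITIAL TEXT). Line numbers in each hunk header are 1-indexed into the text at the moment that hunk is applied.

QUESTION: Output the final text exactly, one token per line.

Answer: skzo
mfhpu
vadq
rmziv
uwhle
zey
qruo
pips
bcqy
tgzf
xwpn
ausph

Derivation:
Hunk 1: at line 2 remove [nvvrx,lrfql,ezj] add [zutl] -> 8 lines: skzo mfhpu zutl ooqr vssz hmfdk xwpn ausph
Hunk 2: at line 2 remove [ooqr] add [cudox] -> 8 lines: skzo mfhpu zutl cudox vssz hmfdk xwpn ausph
Hunk 3: at line 1 remove [zutl] add [vadq,rmziv,uwhle] -> 10 lines: skzo mfhpu vadq rmziv uwhle cudox vssz hmfdk xwpn ausph
Hunk 4: at line 5 remove [cudox] add [zey,qlgm,gzlil] -> 12 lines: skzo mfhpu vadq rmziv uwhle zey qlgm gzlil vssz hmfdk xwpn ausph
Hunk 5: at line 6 remove [gzlil] add [xgi,fxwa] -> 13 lines: skzo mfhpu vadq rmziv uwhle zey qlgm xgi fxwa vssz hmfdk xwpn ausph
Hunk 6: at line 6 remove [qlgm,xgi,fxwa] add [qruo,ypmw] -> 12 lines: skzo mfhpu vadq rmziv uwhle zey qruo ypmw vssz hmfdk xwpn ausph
Hunk 7: at line 7 remove [ypmw,vssz,hmfdk] add [pips,bcqy,tgzf] -> 12 lines: skzo mfhpu vadq rmziv uwhle zey qruo pips bcqy tgzf xwpn ausph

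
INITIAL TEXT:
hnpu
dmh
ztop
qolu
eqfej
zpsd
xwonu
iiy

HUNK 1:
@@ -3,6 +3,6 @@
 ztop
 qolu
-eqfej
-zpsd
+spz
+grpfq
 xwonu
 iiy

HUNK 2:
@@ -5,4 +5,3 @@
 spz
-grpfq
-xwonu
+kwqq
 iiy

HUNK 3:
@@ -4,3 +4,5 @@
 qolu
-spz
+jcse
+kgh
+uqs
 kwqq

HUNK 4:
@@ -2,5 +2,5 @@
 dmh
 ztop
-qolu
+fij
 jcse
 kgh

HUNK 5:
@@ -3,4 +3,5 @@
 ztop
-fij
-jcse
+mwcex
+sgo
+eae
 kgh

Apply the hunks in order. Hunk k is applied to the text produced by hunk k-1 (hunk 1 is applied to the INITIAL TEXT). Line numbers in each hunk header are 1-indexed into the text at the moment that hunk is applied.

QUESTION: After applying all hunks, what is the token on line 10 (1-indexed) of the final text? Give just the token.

Hunk 1: at line 3 remove [eqfej,zpsd] add [spz,grpfq] -> 8 lines: hnpu dmh ztop qolu spz grpfq xwonu iiy
Hunk 2: at line 5 remove [grpfq,xwonu] add [kwqq] -> 7 lines: hnpu dmh ztop qolu spz kwqq iiy
Hunk 3: at line 4 remove [spz] add [jcse,kgh,uqs] -> 9 lines: hnpu dmh ztop qolu jcse kgh uqs kwqq iiy
Hunk 4: at line 2 remove [qolu] add [fij] -> 9 lines: hnpu dmh ztop fij jcse kgh uqs kwqq iiy
Hunk 5: at line 3 remove [fij,jcse] add [mwcex,sgo,eae] -> 10 lines: hnpu dmh ztop mwcex sgo eae kgh uqs kwqq iiy
Final line 10: iiy

Answer: iiy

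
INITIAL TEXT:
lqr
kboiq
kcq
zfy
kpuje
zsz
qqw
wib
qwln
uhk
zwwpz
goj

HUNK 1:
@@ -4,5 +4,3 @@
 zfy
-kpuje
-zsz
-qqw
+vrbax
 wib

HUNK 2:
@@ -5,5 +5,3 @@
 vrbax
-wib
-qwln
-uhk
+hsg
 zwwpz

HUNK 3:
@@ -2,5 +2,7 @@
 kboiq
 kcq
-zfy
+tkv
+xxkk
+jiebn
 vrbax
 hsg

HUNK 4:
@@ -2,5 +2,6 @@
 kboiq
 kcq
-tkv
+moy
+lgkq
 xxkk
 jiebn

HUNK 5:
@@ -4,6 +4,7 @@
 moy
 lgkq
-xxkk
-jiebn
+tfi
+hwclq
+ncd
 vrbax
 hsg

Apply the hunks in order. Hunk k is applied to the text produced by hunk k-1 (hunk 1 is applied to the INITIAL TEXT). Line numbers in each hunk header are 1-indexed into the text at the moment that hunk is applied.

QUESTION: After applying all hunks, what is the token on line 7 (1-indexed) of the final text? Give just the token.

Hunk 1: at line 4 remove [kpuje,zsz,qqw] add [vrbax] -> 10 lines: lqr kboiq kcq zfy vrbax wib qwln uhk zwwpz goj
Hunk 2: at line 5 remove [wib,qwln,uhk] add [hsg] -> 8 lines: lqr kboiq kcq zfy vrbax hsg zwwpz goj
Hunk 3: at line 2 remove [zfy] add [tkv,xxkk,jiebn] -> 10 lines: lqr kboiq kcq tkv xxkk jiebn vrbax hsg zwwpz goj
Hunk 4: at line 2 remove [tkv] add [moy,lgkq] -> 11 lines: lqr kboiq kcq moy lgkq xxkk jiebn vrbax hsg zwwpz goj
Hunk 5: at line 4 remove [xxkk,jiebn] add [tfi,hwclq,ncd] -> 12 lines: lqr kboiq kcq moy lgkq tfi hwclq ncd vrbax hsg zwwpz goj
Final line 7: hwclq

Answer: hwclq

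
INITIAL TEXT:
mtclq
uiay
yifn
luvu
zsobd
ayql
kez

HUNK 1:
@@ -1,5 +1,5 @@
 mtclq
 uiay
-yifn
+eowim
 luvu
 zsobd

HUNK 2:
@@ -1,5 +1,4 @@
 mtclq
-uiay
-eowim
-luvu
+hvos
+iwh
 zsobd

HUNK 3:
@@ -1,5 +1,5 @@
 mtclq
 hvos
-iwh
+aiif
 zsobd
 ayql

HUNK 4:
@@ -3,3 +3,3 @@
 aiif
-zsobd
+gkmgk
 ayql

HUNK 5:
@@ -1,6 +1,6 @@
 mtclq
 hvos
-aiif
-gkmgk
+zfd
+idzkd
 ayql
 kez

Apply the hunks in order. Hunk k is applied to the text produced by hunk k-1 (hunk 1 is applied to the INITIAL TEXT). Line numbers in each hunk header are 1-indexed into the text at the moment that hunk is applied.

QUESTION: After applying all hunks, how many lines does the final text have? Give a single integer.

Hunk 1: at line 1 remove [yifn] add [eowim] -> 7 lines: mtclq uiay eowim luvu zsobd ayql kez
Hunk 2: at line 1 remove [uiay,eowim,luvu] add [hvos,iwh] -> 6 lines: mtclq hvos iwh zsobd ayql kez
Hunk 3: at line 1 remove [iwh] add [aiif] -> 6 lines: mtclq hvos aiif zsobd ayql kez
Hunk 4: at line 3 remove [zsobd] add [gkmgk] -> 6 lines: mtclq hvos aiif gkmgk ayql kez
Hunk 5: at line 1 remove [aiif,gkmgk] add [zfd,idzkd] -> 6 lines: mtclq hvos zfd idzkd ayql kez
Final line count: 6

Answer: 6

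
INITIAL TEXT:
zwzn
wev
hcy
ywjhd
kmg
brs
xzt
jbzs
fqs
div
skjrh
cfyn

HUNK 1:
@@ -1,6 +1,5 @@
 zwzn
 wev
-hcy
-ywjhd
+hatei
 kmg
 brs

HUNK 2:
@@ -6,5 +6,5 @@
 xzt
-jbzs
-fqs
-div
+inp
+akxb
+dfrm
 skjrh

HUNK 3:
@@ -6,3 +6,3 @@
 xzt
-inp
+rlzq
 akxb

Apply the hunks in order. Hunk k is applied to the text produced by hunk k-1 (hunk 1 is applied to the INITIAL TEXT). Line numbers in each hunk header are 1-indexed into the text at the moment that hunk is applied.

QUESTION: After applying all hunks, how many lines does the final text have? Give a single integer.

Hunk 1: at line 1 remove [hcy,ywjhd] add [hatei] -> 11 lines: zwzn wev hatei kmg brs xzt jbzs fqs div skjrh cfyn
Hunk 2: at line 6 remove [jbzs,fqs,div] add [inp,akxb,dfrm] -> 11 lines: zwzn wev hatei kmg brs xzt inp akxb dfrm skjrh cfyn
Hunk 3: at line 6 remove [inp] add [rlzq] -> 11 lines: zwzn wev hatei kmg brs xzt rlzq akxb dfrm skjrh cfyn
Final line count: 11

Answer: 11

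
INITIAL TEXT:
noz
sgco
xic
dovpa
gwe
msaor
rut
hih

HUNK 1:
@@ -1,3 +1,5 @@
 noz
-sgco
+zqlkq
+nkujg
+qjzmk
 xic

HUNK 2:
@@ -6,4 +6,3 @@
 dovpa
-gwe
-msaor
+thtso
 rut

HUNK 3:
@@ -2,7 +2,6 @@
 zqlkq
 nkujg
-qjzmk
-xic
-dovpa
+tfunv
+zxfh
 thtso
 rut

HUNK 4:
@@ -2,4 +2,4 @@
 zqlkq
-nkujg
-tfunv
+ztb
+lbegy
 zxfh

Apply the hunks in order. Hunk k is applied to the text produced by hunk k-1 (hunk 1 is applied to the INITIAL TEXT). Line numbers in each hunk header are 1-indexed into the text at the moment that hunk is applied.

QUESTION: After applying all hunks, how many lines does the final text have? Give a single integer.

Hunk 1: at line 1 remove [sgco] add [zqlkq,nkujg,qjzmk] -> 10 lines: noz zqlkq nkujg qjzmk xic dovpa gwe msaor rut hih
Hunk 2: at line 6 remove [gwe,msaor] add [thtso] -> 9 lines: noz zqlkq nkujg qjzmk xic dovpa thtso rut hih
Hunk 3: at line 2 remove [qjzmk,xic,dovpa] add [tfunv,zxfh] -> 8 lines: noz zqlkq nkujg tfunv zxfh thtso rut hih
Hunk 4: at line 2 remove [nkujg,tfunv] add [ztb,lbegy] -> 8 lines: noz zqlkq ztb lbegy zxfh thtso rut hih
Final line count: 8

Answer: 8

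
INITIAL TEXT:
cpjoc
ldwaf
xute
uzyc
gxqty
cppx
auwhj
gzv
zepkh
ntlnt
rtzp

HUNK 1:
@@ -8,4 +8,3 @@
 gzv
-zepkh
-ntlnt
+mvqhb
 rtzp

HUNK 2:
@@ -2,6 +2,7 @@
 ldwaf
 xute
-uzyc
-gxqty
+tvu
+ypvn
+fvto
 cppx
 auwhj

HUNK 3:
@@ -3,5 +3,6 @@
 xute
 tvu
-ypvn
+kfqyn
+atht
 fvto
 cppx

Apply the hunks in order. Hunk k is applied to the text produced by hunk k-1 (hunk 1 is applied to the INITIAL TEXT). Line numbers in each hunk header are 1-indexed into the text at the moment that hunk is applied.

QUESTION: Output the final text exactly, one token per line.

Hunk 1: at line 8 remove [zepkh,ntlnt] add [mvqhb] -> 10 lines: cpjoc ldwaf xute uzyc gxqty cppx auwhj gzv mvqhb rtzp
Hunk 2: at line 2 remove [uzyc,gxqty] add [tvu,ypvn,fvto] -> 11 lines: cpjoc ldwaf xute tvu ypvn fvto cppx auwhj gzv mvqhb rtzp
Hunk 3: at line 3 remove [ypvn] add [kfqyn,atht] -> 12 lines: cpjoc ldwaf xute tvu kfqyn atht fvto cppx auwhj gzv mvqhb rtzp

Answer: cpjoc
ldwaf
xute
tvu
kfqyn
atht
fvto
cppx
auwhj
gzv
mvqhb
rtzp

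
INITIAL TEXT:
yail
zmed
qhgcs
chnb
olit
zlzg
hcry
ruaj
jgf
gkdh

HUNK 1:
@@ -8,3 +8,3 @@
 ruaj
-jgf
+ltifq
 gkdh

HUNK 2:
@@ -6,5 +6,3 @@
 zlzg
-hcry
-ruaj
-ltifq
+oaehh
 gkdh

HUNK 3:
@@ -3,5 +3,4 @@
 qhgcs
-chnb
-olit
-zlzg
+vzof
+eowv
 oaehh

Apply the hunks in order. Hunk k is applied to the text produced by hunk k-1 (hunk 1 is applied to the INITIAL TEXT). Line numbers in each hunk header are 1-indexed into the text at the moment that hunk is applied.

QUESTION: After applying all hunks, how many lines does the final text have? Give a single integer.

Hunk 1: at line 8 remove [jgf] add [ltifq] -> 10 lines: yail zmed qhgcs chnb olit zlzg hcry ruaj ltifq gkdh
Hunk 2: at line 6 remove [hcry,ruaj,ltifq] add [oaehh] -> 8 lines: yail zmed qhgcs chnb olit zlzg oaehh gkdh
Hunk 3: at line 3 remove [chnb,olit,zlzg] add [vzof,eowv] -> 7 lines: yail zmed qhgcs vzof eowv oaehh gkdh
Final line count: 7

Answer: 7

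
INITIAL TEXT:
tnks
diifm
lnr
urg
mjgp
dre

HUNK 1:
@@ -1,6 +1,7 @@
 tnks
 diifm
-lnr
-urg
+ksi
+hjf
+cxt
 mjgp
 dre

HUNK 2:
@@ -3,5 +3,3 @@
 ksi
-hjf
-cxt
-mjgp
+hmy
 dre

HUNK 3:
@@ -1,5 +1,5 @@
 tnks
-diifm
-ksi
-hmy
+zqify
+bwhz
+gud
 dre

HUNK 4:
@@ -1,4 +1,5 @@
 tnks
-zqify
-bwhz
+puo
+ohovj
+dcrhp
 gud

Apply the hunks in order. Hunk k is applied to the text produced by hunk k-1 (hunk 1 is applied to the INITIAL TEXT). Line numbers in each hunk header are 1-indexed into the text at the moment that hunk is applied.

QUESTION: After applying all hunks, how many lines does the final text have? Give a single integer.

Hunk 1: at line 1 remove [lnr,urg] add [ksi,hjf,cxt] -> 7 lines: tnks diifm ksi hjf cxt mjgp dre
Hunk 2: at line 3 remove [hjf,cxt,mjgp] add [hmy] -> 5 lines: tnks diifm ksi hmy dre
Hunk 3: at line 1 remove [diifm,ksi,hmy] add [zqify,bwhz,gud] -> 5 lines: tnks zqify bwhz gud dre
Hunk 4: at line 1 remove [zqify,bwhz] add [puo,ohovj,dcrhp] -> 6 lines: tnks puo ohovj dcrhp gud dre
Final line count: 6

Answer: 6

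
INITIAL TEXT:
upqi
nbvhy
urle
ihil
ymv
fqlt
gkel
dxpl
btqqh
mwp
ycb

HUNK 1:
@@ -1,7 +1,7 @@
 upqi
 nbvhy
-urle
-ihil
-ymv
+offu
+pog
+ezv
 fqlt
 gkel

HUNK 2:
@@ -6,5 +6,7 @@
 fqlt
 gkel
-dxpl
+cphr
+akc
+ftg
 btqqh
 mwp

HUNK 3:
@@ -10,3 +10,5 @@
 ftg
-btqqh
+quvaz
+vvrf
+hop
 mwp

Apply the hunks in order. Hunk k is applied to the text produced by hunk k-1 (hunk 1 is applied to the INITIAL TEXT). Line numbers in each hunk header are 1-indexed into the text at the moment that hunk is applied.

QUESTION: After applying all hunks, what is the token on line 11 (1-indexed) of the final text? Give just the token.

Hunk 1: at line 1 remove [urle,ihil,ymv] add [offu,pog,ezv] -> 11 lines: upqi nbvhy offu pog ezv fqlt gkel dxpl btqqh mwp ycb
Hunk 2: at line 6 remove [dxpl] add [cphr,akc,ftg] -> 13 lines: upqi nbvhy offu pog ezv fqlt gkel cphr akc ftg btqqh mwp ycb
Hunk 3: at line 10 remove [btqqh] add [quvaz,vvrf,hop] -> 15 lines: upqi nbvhy offu pog ezv fqlt gkel cphr akc ftg quvaz vvrf hop mwp ycb
Final line 11: quvaz

Answer: quvaz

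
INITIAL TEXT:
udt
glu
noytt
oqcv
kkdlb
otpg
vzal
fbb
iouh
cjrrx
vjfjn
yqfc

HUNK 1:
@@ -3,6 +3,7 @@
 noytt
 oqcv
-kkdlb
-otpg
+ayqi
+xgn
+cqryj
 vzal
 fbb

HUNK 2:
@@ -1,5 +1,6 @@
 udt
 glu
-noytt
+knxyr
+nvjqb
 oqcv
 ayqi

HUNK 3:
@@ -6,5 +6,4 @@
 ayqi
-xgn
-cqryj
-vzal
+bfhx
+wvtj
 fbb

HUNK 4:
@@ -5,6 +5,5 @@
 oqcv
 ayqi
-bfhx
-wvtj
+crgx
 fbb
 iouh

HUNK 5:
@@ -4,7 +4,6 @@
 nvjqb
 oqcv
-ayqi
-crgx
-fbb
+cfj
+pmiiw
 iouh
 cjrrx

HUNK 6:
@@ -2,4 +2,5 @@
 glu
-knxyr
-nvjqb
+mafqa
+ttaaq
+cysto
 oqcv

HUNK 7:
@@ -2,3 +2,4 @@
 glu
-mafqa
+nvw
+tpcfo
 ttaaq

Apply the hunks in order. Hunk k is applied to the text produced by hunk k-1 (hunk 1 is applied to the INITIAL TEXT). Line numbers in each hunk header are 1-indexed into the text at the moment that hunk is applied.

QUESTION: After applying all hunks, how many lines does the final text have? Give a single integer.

Hunk 1: at line 3 remove [kkdlb,otpg] add [ayqi,xgn,cqryj] -> 13 lines: udt glu noytt oqcv ayqi xgn cqryj vzal fbb iouh cjrrx vjfjn yqfc
Hunk 2: at line 1 remove [noytt] add [knxyr,nvjqb] -> 14 lines: udt glu knxyr nvjqb oqcv ayqi xgn cqryj vzal fbb iouh cjrrx vjfjn yqfc
Hunk 3: at line 6 remove [xgn,cqryj,vzal] add [bfhx,wvtj] -> 13 lines: udt glu knxyr nvjqb oqcv ayqi bfhx wvtj fbb iouh cjrrx vjfjn yqfc
Hunk 4: at line 5 remove [bfhx,wvtj] add [crgx] -> 12 lines: udt glu knxyr nvjqb oqcv ayqi crgx fbb iouh cjrrx vjfjn yqfc
Hunk 5: at line 4 remove [ayqi,crgx,fbb] add [cfj,pmiiw] -> 11 lines: udt glu knxyr nvjqb oqcv cfj pmiiw iouh cjrrx vjfjn yqfc
Hunk 6: at line 2 remove [knxyr,nvjqb] add [mafqa,ttaaq,cysto] -> 12 lines: udt glu mafqa ttaaq cysto oqcv cfj pmiiw iouh cjrrx vjfjn yqfc
Hunk 7: at line 2 remove [mafqa] add [nvw,tpcfo] -> 13 lines: udt glu nvw tpcfo ttaaq cysto oqcv cfj pmiiw iouh cjrrx vjfjn yqfc
Final line count: 13

Answer: 13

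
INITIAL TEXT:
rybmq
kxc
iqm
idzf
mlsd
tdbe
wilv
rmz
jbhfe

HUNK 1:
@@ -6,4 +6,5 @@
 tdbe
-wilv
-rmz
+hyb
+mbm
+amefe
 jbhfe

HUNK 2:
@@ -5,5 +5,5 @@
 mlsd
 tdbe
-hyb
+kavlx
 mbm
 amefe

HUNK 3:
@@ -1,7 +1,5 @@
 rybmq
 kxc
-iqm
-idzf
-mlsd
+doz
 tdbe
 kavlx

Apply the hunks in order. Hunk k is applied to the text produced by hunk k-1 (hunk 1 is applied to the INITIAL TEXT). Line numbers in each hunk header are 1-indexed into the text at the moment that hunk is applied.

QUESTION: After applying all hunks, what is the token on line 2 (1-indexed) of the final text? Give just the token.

Hunk 1: at line 6 remove [wilv,rmz] add [hyb,mbm,amefe] -> 10 lines: rybmq kxc iqm idzf mlsd tdbe hyb mbm amefe jbhfe
Hunk 2: at line 5 remove [hyb] add [kavlx] -> 10 lines: rybmq kxc iqm idzf mlsd tdbe kavlx mbm amefe jbhfe
Hunk 3: at line 1 remove [iqm,idzf,mlsd] add [doz] -> 8 lines: rybmq kxc doz tdbe kavlx mbm amefe jbhfe
Final line 2: kxc

Answer: kxc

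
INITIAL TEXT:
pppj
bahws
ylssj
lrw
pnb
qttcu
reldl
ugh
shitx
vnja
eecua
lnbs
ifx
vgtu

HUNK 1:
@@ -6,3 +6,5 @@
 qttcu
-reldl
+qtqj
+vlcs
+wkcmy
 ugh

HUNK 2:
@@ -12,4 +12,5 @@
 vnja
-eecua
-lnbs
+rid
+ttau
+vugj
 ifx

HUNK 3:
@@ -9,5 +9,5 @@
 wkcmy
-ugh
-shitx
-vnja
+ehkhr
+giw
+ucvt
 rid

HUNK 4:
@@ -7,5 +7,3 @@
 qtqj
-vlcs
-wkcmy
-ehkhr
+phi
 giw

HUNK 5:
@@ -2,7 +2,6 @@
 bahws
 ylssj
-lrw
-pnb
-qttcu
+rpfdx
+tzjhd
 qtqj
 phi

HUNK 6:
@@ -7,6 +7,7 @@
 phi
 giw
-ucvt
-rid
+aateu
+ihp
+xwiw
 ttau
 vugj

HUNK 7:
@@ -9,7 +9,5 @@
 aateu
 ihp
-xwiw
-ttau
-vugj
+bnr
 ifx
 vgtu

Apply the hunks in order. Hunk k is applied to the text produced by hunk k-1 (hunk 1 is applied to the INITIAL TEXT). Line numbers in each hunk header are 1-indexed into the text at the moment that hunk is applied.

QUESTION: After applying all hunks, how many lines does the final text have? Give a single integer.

Answer: 13

Derivation:
Hunk 1: at line 6 remove [reldl] add [qtqj,vlcs,wkcmy] -> 16 lines: pppj bahws ylssj lrw pnb qttcu qtqj vlcs wkcmy ugh shitx vnja eecua lnbs ifx vgtu
Hunk 2: at line 12 remove [eecua,lnbs] add [rid,ttau,vugj] -> 17 lines: pppj bahws ylssj lrw pnb qttcu qtqj vlcs wkcmy ugh shitx vnja rid ttau vugj ifx vgtu
Hunk 3: at line 9 remove [ugh,shitx,vnja] add [ehkhr,giw,ucvt] -> 17 lines: pppj bahws ylssj lrw pnb qttcu qtqj vlcs wkcmy ehkhr giw ucvt rid ttau vugj ifx vgtu
Hunk 4: at line 7 remove [vlcs,wkcmy,ehkhr] add [phi] -> 15 lines: pppj bahws ylssj lrw pnb qttcu qtqj phi giw ucvt rid ttau vugj ifx vgtu
Hunk 5: at line 2 remove [lrw,pnb,qttcu] add [rpfdx,tzjhd] -> 14 lines: pppj bahws ylssj rpfdx tzjhd qtqj phi giw ucvt rid ttau vugj ifx vgtu
Hunk 6: at line 7 remove [ucvt,rid] add [aateu,ihp,xwiw] -> 15 lines: pppj bahws ylssj rpfdx tzjhd qtqj phi giw aateu ihp xwiw ttau vugj ifx vgtu
Hunk 7: at line 9 remove [xwiw,ttau,vugj] add [bnr] -> 13 lines: pppj bahws ylssj rpfdx tzjhd qtqj phi giw aateu ihp bnr ifx vgtu
Final line count: 13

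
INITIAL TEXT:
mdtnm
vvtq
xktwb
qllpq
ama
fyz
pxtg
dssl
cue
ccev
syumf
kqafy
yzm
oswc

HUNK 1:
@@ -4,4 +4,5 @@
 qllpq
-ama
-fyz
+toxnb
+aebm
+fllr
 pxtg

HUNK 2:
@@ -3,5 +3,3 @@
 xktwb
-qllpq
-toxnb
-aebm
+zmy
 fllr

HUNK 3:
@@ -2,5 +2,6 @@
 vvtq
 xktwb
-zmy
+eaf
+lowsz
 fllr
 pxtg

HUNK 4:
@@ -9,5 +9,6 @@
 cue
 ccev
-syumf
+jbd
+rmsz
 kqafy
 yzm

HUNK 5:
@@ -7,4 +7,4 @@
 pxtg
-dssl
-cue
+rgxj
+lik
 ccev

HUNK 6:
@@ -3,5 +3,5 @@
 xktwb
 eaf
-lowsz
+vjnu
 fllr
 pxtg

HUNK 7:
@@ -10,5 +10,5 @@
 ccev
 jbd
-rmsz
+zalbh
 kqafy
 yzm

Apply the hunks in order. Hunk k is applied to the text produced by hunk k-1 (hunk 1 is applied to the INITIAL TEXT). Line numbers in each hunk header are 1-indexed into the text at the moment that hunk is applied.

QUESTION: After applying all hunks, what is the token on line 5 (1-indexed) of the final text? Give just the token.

Answer: vjnu

Derivation:
Hunk 1: at line 4 remove [ama,fyz] add [toxnb,aebm,fllr] -> 15 lines: mdtnm vvtq xktwb qllpq toxnb aebm fllr pxtg dssl cue ccev syumf kqafy yzm oswc
Hunk 2: at line 3 remove [qllpq,toxnb,aebm] add [zmy] -> 13 lines: mdtnm vvtq xktwb zmy fllr pxtg dssl cue ccev syumf kqafy yzm oswc
Hunk 3: at line 2 remove [zmy] add [eaf,lowsz] -> 14 lines: mdtnm vvtq xktwb eaf lowsz fllr pxtg dssl cue ccev syumf kqafy yzm oswc
Hunk 4: at line 9 remove [syumf] add [jbd,rmsz] -> 15 lines: mdtnm vvtq xktwb eaf lowsz fllr pxtg dssl cue ccev jbd rmsz kqafy yzm oswc
Hunk 5: at line 7 remove [dssl,cue] add [rgxj,lik] -> 15 lines: mdtnm vvtq xktwb eaf lowsz fllr pxtg rgxj lik ccev jbd rmsz kqafy yzm oswc
Hunk 6: at line 3 remove [lowsz] add [vjnu] -> 15 lines: mdtnm vvtq xktwb eaf vjnu fllr pxtg rgxj lik ccev jbd rmsz kqafy yzm oswc
Hunk 7: at line 10 remove [rmsz] add [zalbh] -> 15 lines: mdtnm vvtq xktwb eaf vjnu fllr pxtg rgxj lik ccev jbd zalbh kqafy yzm oswc
Final line 5: vjnu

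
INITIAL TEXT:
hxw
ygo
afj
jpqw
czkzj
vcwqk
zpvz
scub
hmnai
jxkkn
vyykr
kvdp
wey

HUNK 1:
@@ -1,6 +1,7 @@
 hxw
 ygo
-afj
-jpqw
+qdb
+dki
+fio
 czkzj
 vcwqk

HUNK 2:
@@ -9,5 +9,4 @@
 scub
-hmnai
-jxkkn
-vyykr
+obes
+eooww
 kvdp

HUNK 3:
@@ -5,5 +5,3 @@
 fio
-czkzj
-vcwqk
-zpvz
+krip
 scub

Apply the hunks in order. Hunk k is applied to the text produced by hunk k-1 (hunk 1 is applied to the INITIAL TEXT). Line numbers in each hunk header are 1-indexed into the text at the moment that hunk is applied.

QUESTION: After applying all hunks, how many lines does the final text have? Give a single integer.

Answer: 11

Derivation:
Hunk 1: at line 1 remove [afj,jpqw] add [qdb,dki,fio] -> 14 lines: hxw ygo qdb dki fio czkzj vcwqk zpvz scub hmnai jxkkn vyykr kvdp wey
Hunk 2: at line 9 remove [hmnai,jxkkn,vyykr] add [obes,eooww] -> 13 lines: hxw ygo qdb dki fio czkzj vcwqk zpvz scub obes eooww kvdp wey
Hunk 3: at line 5 remove [czkzj,vcwqk,zpvz] add [krip] -> 11 lines: hxw ygo qdb dki fio krip scub obes eooww kvdp wey
Final line count: 11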